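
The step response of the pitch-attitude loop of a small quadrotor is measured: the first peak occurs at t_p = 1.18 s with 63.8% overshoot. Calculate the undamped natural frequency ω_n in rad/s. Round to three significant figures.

ω_n ≈ 2.69 rad/s

The overshoot fixes ζ = −ln(OS)/√(π²+ln²(OS)) = 0.142.
t_p = π/ω_d ⇒ ω_d = 2.66 rad/s; then ω_n = ω_d/√(1−ζ²) = 2.69 rad/s.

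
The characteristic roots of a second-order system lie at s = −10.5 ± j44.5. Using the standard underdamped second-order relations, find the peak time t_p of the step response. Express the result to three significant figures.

t_p = π/ω_d with ω_d = 44.5 (the imaginary part), so t_p = 0.0706 s.

t_p ≈ 0.0706 s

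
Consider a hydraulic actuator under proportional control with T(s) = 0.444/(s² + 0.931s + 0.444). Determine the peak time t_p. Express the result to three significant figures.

t_p ≈ 6.59 s

Matching coefficients with s² + 2ζω_n s + ω_n² gives ω_n² = 0.444 ⇒ ω_n = 0.666 rad/s, and ζ = 0.931/(2ω_n) = 0.699.
ω_d = 0.666·√(1 − 0.699²) = 0.477 rad/s. Then t_p = π/ω_d = 6.59 s.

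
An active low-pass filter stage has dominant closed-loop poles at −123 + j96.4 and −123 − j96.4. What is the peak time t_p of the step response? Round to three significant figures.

t_p = π/ω_d with ω_d = 96.4 (the imaginary part), so t_p = 0.0326 s.

t_p ≈ 0.0326 s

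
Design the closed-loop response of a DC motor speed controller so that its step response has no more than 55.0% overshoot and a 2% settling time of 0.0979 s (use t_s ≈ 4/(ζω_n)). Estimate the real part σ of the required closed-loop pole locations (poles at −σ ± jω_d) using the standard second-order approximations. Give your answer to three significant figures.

The settling-time spec alone fixes σ = ζω_n = 4/t_s = 4/0.0979 = 40.9.
(Overshoot then fixes ζ = 0.187 and hence ω_d = σ·√(1−ζ²)/ζ = 215 rad/s.)

σ ≈ 40.9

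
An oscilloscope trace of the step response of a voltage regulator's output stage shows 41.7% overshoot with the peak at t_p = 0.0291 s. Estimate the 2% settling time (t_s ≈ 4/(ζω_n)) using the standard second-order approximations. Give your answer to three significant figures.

From the overshoot, ζ = −ln(OS)/√(π²+ln²(OS)) = 0.268.
From t_p = π/ω_d, ω_d = π/0.0291 = 108 rad/s, so ω_n = ω_d/√(1−ζ²) = 112 rad/s.
t_s ≈ 4/(ζω_n) = 4/(0.268·112) = 0.133 s.

t_s ≈ 0.133 s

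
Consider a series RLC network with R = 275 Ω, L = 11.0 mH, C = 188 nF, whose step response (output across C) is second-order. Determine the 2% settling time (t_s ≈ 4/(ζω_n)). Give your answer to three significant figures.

For a series RLC circuit (capacitor voltage as output), ω_n = 1/√(LC) = 1/√(11.0 mH · 188 nF) = 22000 rad/s.
ζ = (R/2)·√(C/L) = (275/2)·√(188 nF/11.0 mH) = 0.568.
t_s ≈ 4/(ζω_n) = 0.000320 s.

t_s ≈ 0.000320 s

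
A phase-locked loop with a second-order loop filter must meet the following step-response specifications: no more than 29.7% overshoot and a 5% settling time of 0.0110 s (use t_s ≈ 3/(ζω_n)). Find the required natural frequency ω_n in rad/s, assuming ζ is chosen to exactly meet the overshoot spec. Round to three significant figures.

ω_n ≈ 757 rad/s

Inverting the overshoot relation: ζ = |ln 0.297|/√(π² + ln²0.297) = 0.360.
From t_s ≈ 3/(ζω_n): ω_n = 3/(ζ·t_s) = 3/(0.360·0.0110) = 757 rad/s.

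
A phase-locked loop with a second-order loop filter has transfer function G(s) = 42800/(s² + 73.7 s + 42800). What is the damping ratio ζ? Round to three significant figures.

ζ ≈ 0.178

Comparing the denominator to s² + 2ζω_n s + ω_n²: ω_n = √42800 = 207 rad/s, and 2ζω_n = 73.7 so ζ = 73.7/(2·207) = 0.178.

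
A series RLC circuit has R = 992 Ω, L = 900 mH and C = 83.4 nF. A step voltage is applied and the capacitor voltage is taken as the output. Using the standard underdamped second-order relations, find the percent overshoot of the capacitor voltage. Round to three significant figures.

For a series RLC circuit (capacitor voltage as output), ω_n = 1/√(LC) = 1/√(900 mH · 83.4 nF) = 3650 rad/s.
ζ = (R/2)·√(C/L) = (992/2)·√(83.4 nF/900 mH) = 0.151.
%OS = 100 e^{−πζ/√(1−ζ²)} with ζ = 0.151 gives 61.9%.

%OS ≈ 61.9%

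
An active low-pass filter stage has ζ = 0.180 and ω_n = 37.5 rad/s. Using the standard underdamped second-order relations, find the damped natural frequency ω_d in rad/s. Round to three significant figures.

ω_d ≈ 36.9 rad/s

ω_d = ω_n√(1−ζ²) = 37.5·√0.968 = 36.9 rad/s.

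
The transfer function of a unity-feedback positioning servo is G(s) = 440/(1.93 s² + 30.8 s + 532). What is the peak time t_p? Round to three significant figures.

Dividing through by 1.93: denominator becomes s² + 15.96 s + 275.6.
So ω_n = √275.6 = 16.6 rad/s and ζ = 15.96/(2·16.6) = 0.481.
ω_d = ω_n√(1−ζ²) = 14.6 rad/s. t_p = π/ω_d = 0.216 s.

t_p ≈ 0.216 s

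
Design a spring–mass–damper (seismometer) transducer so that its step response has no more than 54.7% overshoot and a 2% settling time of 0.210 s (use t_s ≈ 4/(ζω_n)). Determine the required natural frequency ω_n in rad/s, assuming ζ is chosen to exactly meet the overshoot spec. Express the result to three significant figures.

ζ = −ln(OS)/√(π² + (ln OS)²). With OS = 0.547, ln OS = −0.6033 and ζ = 0.6033/3.199 = 0.189.
Then ω_n = 4/(ζ t_s) = 4/(0.189 × 0.210) = 101 rad/s.

ω_n ≈ 101 rad/s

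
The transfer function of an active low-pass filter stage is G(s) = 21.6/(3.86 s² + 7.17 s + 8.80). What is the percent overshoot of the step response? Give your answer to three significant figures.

%OS ≈ 8.62%

Dividing through by 3.86: denominator becomes s² + 1.858 s + 2.280.
So ω_n = √2.280 = 1.51 rad/s and ζ = 1.858/(2·1.51) = 0.615.
%OS = 100·exp(−πζ/√(1−ζ²)) = 8.62%.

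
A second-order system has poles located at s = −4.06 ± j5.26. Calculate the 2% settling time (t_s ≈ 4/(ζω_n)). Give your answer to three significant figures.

t_s ≈ 0.985 s

For poles at −σ ± jω_d, ζω_n = σ = 4.06, so t_s ≈ 4/σ = 0.985 s.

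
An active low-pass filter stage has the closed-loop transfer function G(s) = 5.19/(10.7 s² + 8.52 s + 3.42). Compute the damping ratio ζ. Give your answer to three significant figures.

ζ ≈ 0.704

Dividing through by 10.7: denominator becomes s² + 0.7963 s + 0.3196.
So ω_n = √0.3196 = 0.565 rad/s and ζ = 0.7963/(2·0.565) = 0.704.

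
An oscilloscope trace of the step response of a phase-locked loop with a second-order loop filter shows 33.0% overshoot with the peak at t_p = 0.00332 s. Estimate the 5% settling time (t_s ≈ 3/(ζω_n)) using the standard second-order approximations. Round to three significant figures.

t_s ≈ 0.00898 s

From the overshoot, ζ = −ln(OS)/√(π²+ln²(OS)) = 0.333.
From t_p = π/ω_d, ω_d = π/0.00332 = 946 rad/s, so ω_n = ω_d/√(1−ζ²) = 1000 rad/s.
t_s ≈ 3/(ζω_n) = 3/(0.333·1000) = 0.00898 s.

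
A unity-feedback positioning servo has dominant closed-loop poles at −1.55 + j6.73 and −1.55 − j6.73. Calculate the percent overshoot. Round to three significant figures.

%OS ≈ 48.5%

The poles are at −σ ± jω_d with σ = 1.55 and ω_d = 6.73, so ω_n = √(σ²+ω_d²) = 6.91 rad/s and ζ = σ/ω_n = 0.224.
Overshoot: exp(−π·0.224/√(1−0.224²)) = 0.485, i.e. 48.5%.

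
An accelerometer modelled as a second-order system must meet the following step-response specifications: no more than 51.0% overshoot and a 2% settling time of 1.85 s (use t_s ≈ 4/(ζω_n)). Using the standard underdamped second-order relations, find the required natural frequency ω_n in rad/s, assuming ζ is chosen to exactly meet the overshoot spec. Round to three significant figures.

Inverting the overshoot relation: ζ = |ln 0.510|/√(π² + ln²0.510) = 0.210.
Then ω_n = 4/(ζ t_s) = 4/(0.210 × 1.85) = 10.3 rad/s.

ω_n ≈ 10.3 rad/s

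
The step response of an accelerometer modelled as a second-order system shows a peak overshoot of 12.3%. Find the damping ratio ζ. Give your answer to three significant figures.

ζ ≈ 0.555

From %OS = 100·exp(−πζ/√(1−ζ²)), invert to get ζ = −ln(OS)/√(π² + ln²(OS)) with OS = 0.123.
−ln 0.123 = 2.096, so ζ = 2.096/√(π² + 4.391) = 0.555.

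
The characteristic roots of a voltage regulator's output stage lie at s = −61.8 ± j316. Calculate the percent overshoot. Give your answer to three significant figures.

%OS ≈ 54.1%

|pole| = ω_n = √(61.8² + 316²) = 322 rad/s; ζ = cos θ = σ/ω_n = 0.192.
Overshoot: exp(−π·0.192/√(1−0.192²)) = 0.541, i.e. 54.1%.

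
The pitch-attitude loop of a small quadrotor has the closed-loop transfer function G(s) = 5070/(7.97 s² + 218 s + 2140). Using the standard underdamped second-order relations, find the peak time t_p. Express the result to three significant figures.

Dividing through by 7.97: denominator becomes s² + 27.35 s + 268.5.
So ω_n = √268.5 = 16.4 rad/s and ζ = 27.35/(2·16.4) = 0.835.
ω_d = 16.4·√(1 − 0.835²) = 9.03 rad/s. t_p = π/ω_d = 0.348 s.

t_p ≈ 0.348 s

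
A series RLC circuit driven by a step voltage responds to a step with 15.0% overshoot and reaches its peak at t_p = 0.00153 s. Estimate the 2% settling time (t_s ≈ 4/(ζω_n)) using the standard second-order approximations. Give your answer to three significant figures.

From the overshoot, ζ = −ln(OS)/√(π²+ln²(OS)) = 0.517.
t_p = π/ω_d ⇒ ω_d = 2050 rad/s; then ω_n = ω_d/√(1−ζ²) = 2400 rad/s.
t_s ≈ 4/(ζω_n) = 4/(0.517·2400) = 0.00323 s.

t_s ≈ 0.00323 s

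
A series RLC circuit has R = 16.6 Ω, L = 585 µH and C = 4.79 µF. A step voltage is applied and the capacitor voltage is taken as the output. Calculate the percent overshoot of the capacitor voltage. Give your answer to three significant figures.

%OS ≈ 2.81%

For a series RLC circuit (capacitor voltage as output), ω_n = 1/√(LC) = 1/√(585 µH · 4.79 µF) = 18900 rad/s.
ζ = (R/2)·√(C/L) = (16.6/2)·√(4.79 µF/585 µH) = 0.751.
%OS = 100 e^{−πζ/√(1−ζ²)} with ζ = 0.751 gives 2.81%.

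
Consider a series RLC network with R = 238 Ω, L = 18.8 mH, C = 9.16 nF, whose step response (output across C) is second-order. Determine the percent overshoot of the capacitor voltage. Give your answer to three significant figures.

%OS ≈ 77.0%

For a series RLC circuit (capacitor voltage as output), ω_n = 1/√(LC) = 1/√(18.8 mH · 9.16 nF) = 76200 rad/s.
ζ = (R/2)·√(C/L) = (238/2)·√(9.16 nF/18.8 mH) = 0.0831.
%OS = 100·exp(−πζ/√(1−ζ²)) = 77.0%.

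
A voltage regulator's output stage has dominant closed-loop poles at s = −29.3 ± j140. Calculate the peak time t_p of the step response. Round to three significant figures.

t_p ≈ 0.0224 s

t_p = π/ω_d with ω_d = 140 (the imaginary part), so t_p = 0.0224 s.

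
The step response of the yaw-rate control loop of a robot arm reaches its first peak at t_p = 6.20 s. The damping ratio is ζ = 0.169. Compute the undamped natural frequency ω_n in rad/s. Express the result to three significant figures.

ω_n ≈ 0.514 rad/s

Peak time t_p = π/ω_d, so ω_d = π/t_p = π/6.20 = 0.507 rad/s.
ω_n = ω_d/√(1−ζ²) = 0.507/√0.971 = 0.514 rad/s.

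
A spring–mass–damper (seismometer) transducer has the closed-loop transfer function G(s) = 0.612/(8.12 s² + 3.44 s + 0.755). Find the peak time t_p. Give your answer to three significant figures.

t_p ≈ 14.3 s

Dividing through by 8.12: denominator becomes s² + 0.4236 s + 0.09298.
So ω_n = √0.09298 = 0.305 rad/s and ζ = 0.4236/(2·0.305) = 0.695.
ω_d = 0.305·√(1 − 0.695²) = 0.219 rad/s. t_p = π/ω_d = 14.3 s.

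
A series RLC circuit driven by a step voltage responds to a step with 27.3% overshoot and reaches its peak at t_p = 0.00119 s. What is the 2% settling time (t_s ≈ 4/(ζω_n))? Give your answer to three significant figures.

t_s ≈ 0.00367 s

The overshoot fixes ζ = −ln(OS)/√(π²+ln²(OS)) = 0.382.
From t_p = π/ω_d, ω_d = π/0.00119 = 2640 rad/s, so ω_n = ω_d/√(1−ζ²) = 2860 rad/s.
t_s ≈ 4/(ζω_n) = 4/(0.382·2860) = 0.00367 s.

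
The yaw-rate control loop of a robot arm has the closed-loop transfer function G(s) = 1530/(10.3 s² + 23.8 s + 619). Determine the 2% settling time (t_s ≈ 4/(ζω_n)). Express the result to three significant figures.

t_s ≈ 3.46 s

Dividing through by 10.3: denominator becomes s² + 2.311 s + 60.10.
So ω_n = √60.10 = 7.75 rad/s and ζ = 2.311/(2·7.75) = 0.149.
t_s ≈ 4/(ζω_n) = 3.46 s.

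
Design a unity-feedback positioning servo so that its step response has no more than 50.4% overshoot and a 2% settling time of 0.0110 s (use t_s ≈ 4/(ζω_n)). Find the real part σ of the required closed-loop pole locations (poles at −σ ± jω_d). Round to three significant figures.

σ ≈ 364

The settling-time spec alone fixes σ = ζω_n = 4/t_s = 4/0.0110 = 364.
(Overshoot then fixes ζ = 0.213 and hence ω_d = σ·√(1−ζ²)/ζ = 1670 rad/s.)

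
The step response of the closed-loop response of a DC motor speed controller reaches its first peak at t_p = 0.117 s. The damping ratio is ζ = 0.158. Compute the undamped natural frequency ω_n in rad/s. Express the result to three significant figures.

ω_n ≈ 27.2 rad/s

Peak time t_p = π/ω_d, so ω_d = π/t_p = π/0.117 = 26.9 rad/s.
ω_n = ω_d/√(1−ζ²) = 26.9/√0.975 = 27.2 rad/s.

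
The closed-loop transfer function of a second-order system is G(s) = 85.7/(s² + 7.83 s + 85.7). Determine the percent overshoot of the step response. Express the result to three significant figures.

%OS ≈ 23.1%

ω_n = √85.7 = 9.26 rad/s; ζ = 7.83/(2·9.26) = 0.423.
%OS = 100 e^{−πζ/√(1−ζ²)} with ζ = 0.423 gives 23.1%.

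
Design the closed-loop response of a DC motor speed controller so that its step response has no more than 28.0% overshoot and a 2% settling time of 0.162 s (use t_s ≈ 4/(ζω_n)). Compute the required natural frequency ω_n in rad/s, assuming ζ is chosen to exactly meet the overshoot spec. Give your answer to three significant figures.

ζ = −ln(OS)/√(π² + (ln OS)²). With OS = 0.280, ln OS = −1.273 and ζ = 1.273/3.390 = 0.376.
From t_s ≈ 4/(ζω_n): ω_n = 4/(ζ·t_s) = 4/(0.376·0.162) = 65.7 rad/s.

ω_n ≈ 65.7 rad/s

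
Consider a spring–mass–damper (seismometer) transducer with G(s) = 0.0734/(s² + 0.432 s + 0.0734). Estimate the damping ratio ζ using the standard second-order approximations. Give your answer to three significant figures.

Comparing the denominator to s² + 2ζω_n s + ω_n²: ω_n = √0.0734 = 0.271 rad/s, and 2ζω_n = 0.432 so ζ = 0.432/(2·0.271) = 0.797.

ζ ≈ 0.797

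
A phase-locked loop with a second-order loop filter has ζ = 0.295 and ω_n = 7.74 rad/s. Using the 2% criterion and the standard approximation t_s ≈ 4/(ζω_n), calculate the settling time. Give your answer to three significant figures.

t_s ≈ 1.75 s

t_s ≈ 4/(ζω_n) = 4/(0.295 × 7.74) = 1.75 s.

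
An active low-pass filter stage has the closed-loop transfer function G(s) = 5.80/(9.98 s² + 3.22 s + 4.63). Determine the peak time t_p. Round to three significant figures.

t_p ≈ 4.75 s

Dividing through by 9.98: denominator becomes s² + 0.3226 s + 0.4639.
So ω_n = √0.4639 = 0.681 rad/s and ζ = 0.3226/(2·0.681) = 0.237.
ω_d = ω_n√(1−ζ²) = 0.662 rad/s. t_p = π/ω_d = 4.75 s.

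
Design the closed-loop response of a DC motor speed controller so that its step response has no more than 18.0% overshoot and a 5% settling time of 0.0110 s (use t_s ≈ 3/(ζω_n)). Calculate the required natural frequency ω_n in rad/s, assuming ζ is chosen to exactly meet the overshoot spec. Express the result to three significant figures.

ω_n ≈ 569 rad/s

ζ = −ln(OS)/√(π² + (ln OS)²). With OS = 0.180, ln OS = −1.715 and ζ = 1.715/3.579 = 0.479.
From t_s ≈ 3/(ζω_n): ω_n = 3/(ζ·t_s) = 3/(0.479·0.0110) = 569 rad/s.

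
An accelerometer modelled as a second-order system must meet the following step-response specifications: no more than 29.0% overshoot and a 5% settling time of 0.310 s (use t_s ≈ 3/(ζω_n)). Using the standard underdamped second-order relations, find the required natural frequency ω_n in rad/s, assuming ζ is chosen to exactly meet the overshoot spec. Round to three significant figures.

Inverting the overshoot relation: ζ = |ln 0.290|/√(π² + ln²0.290) = 0.367.
From t_s ≈ 3/(ζω_n): ω_n = 3/(ζ·t_s) = 3/(0.367·0.310) = 26.4 rad/s.

ω_n ≈ 26.4 rad/s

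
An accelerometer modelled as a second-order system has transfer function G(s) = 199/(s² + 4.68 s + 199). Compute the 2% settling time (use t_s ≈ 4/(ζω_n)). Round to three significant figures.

ω_n = √199 = 14.1 rad/s; ζ = 4.68/(2·14.1) = 0.166.
t_s ≈ 4/(ζω_n) = 4/(0.166·14.1) = 1.71 s.

t_s ≈ 1.71 s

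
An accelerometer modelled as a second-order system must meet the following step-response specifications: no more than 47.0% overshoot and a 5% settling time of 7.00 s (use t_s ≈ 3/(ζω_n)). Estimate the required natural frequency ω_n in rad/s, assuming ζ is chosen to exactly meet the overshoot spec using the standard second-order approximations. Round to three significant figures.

Inverting the overshoot relation: ζ = |ln 0.470|/√(π² + ln²0.470) = 0.234.
From t_s ≈ 3/(ζω_n): ω_n = 3/(ζ·t_s) = 3/(0.234·7.00) = 1.83 rad/s.

ω_n ≈ 1.83 rad/s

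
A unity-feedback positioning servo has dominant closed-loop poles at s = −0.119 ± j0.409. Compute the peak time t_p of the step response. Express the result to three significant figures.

t_p = π/ω_d with ω_d = 0.409 (the imaginary part), so t_p = 7.68 s.

t_p ≈ 7.68 s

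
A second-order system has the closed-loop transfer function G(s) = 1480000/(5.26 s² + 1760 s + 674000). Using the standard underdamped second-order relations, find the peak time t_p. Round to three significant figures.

Dividing through by 5.26: denominator becomes s² + 334.6 s + 128100.
So ω_n = √128100 = 358 rad/s and ζ = 334.6/(2·358) = 0.467.
ω_d = ω_n√(1−ζ²) = 316 rad/s. t_p = π/ω_d = 0.00993 s.

t_p ≈ 0.00993 s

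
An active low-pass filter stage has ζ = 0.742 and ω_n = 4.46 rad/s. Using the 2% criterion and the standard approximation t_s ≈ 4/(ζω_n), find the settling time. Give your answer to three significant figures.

t_s ≈ 4/(ζω_n) = 4/(0.742 × 4.46) = 1.21 s.

t_s ≈ 1.21 s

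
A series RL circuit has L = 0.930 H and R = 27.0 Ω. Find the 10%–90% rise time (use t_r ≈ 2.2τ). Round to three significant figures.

t_r ≈ 0.0758 s

τ = L/R = 0.930/27.0 = 0.0344 s.
t_r ≈ 2.2τ = 0.0758 s.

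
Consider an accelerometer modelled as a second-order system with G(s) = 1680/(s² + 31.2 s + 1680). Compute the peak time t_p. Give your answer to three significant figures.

t_p ≈ 0.0829 s

ω_n = √1680 = 41.0 rad/s; ζ = 31.2/(2·41.0) = 0.381.
ω_d = ω_n√(1−ζ²) = 37.9 rad/s. Then t_p = π/ω_d = 0.0829 s.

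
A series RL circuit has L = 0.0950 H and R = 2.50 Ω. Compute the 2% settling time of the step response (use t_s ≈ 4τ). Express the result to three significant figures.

t_s ≈ 0.152 s

τ = L/R = 0.0950/2.50 = 0.0380 s.
t_s ≈ 4τ = 0.152 s.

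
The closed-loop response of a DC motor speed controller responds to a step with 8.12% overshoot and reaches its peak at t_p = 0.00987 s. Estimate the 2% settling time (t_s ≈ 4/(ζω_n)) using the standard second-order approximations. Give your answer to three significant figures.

t_s ≈ 0.0157 s

From the overshoot, ζ = −ln(OS)/√(π²+ln²(OS)) = 0.624.
From t_p = π/ω_d, ω_d = π/0.00987 = 318 rad/s, so ω_n = ω_d/√(1−ζ²) = 407 rad/s.
t_s ≈ 4/(ζω_n) = 4/(0.624·407) = 0.0157 s.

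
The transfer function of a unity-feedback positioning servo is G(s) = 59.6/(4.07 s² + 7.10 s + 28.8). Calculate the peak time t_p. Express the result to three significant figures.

t_p ≈ 1.25 s

Dividing through by 4.07: denominator becomes s² + 1.744 s + 7.076.
So ω_n = √7.076 = 2.66 rad/s and ζ = 1.744/(2·2.66) = 0.328.
ω_d = ω_n√(1−ζ²) = 2.51 rad/s. t_p = π/ω_d = 1.25 s.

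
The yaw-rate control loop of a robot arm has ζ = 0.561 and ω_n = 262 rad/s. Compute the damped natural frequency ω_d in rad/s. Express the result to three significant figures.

ω_d ≈ 217 rad/s

ω_d = ω_n√(1−ζ²) = 262·√0.685 = 217 rad/s.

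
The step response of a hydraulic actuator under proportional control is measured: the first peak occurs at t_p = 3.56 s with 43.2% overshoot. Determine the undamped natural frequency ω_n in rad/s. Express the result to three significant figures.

ζ from %OS: ζ = |ln 0.432|/√(π²+ln²0.432) = 0.258.
t_p = π/ω_d ⇒ ω_d = 0.882 rad/s; then ω_n = ω_d/√(1−ζ²) = 0.913 rad/s.

ω_n ≈ 0.913 rad/s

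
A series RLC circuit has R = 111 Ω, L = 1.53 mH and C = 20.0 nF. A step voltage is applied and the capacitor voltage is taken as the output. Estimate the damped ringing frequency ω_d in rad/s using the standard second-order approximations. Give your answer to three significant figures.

ω_d ≈ 177000 rad/s

For a series RLC circuit (capacitor voltage as output), ω_n = 1/√(LC) = 1/√(1.53 mH · 20.0 nF) = 181000 rad/s.
ζ = (R/2)·√(C/L) = (111/2)·√(20.0 nF/1.53 mH) = 0.201.
ω_d = 181000·√(1 − 0.201²) = 177000 rad/s.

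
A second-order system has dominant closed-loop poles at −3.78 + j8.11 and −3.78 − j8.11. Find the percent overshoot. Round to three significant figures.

%OS ≈ 23.1%

|pole| = ω_n = √(3.78² + 8.11²) = 8.95 rad/s; ζ = cos θ = σ/ω_n = 0.422.
Overshoot: exp(−π·0.422/√(1−0.422²)) = 0.231, i.e. 23.1%.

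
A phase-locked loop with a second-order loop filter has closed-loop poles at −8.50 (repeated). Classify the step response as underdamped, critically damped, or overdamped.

critically damped

Since there is a repeated negative-real pole, the response is critically damped.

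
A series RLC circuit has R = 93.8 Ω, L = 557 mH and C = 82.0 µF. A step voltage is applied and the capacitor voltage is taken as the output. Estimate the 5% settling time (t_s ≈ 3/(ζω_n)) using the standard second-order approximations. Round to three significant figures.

For a series RLC circuit (capacitor voltage as output), ω_n = 1/√(LC) = 1/√(557 mH · 82.0 µF) = 148 rad/s.
ζ = (R/2)·√(C/L) = (93.8/2)·√(82.0 µF/557 mH) = 0.569.
t_s ≈ 3/(ζω_n) = 0.0356 s.

t_s ≈ 0.0356 s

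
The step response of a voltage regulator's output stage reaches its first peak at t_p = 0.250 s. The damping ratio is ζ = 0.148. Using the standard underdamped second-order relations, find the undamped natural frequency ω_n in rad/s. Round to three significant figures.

ω_n ≈ 12.7 rad/s

Peak time t_p = π/ω_d, so ω_d = π/t_p = π/0.250 = 12.6 rad/s.
ω_n = ω_d/√(1−ζ²) = 12.6/√0.978 = 12.7 rad/s.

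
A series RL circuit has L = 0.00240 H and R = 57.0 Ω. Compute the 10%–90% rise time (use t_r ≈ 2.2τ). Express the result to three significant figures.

τ = L/R = 0.00240/57.0 = 0.0000421 s.
t_r ≈ 2.2τ = 0.0000926 s.

t_r ≈ 0.0000926 s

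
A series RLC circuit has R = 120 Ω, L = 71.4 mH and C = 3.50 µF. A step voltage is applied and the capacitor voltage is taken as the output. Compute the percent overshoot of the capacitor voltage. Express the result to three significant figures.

%OS ≈ 23.4%

For a series RLC circuit (capacitor voltage as output), ω_n = 1/√(LC) = 1/√(71.4 mH · 3.50 µF) = 2000 rad/s.
ζ = (R/2)·√(C/L) = (120/2)·√(3.50 µF/71.4 mH) = 0.420.
%OS = 100·exp(−πζ/√(1−ζ²)) = 23.4%.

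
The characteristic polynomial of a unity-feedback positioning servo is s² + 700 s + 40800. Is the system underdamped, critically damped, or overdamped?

a² − 4b = 330000 > 0 (two distinct real roots); the system is overdamped.

overdamped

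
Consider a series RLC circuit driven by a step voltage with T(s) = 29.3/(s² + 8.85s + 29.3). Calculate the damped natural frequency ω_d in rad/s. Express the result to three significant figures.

ω_d ≈ 3.12 rad/s

Comparing the denominator to s² + 2ζω_n s + ω_n²: ω_n = √29.3 = 5.41 rad/s, and 2ζω_n = 8.85 so ζ = 8.85/(2·5.41) = 0.817.
ω_d = 5.41·√(1 − 0.817²) = 3.12 rad/s.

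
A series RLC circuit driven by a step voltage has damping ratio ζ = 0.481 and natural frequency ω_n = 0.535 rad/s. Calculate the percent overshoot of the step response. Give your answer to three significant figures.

%OS ≈ 17.8%

For an underdamped second-order system, %OS = 100·exp(−πζ/√(1−ζ²)).
πζ/√(1−ζ²) = π·0.481/√(1−0.231) = 1.724, so %OS = 100·e^(−1.724) = 17.8%.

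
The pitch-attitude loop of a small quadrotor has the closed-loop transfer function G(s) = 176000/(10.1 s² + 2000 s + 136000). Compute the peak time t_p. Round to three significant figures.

Dividing through by 10.1: denominator becomes s² + 198.0 s + 13470.
So ω_n = √13470 = 116 rad/s and ζ = 198.0/(2·116) = 0.853.
ω_d = 116·√(1 − 0.853²) = 60.5 rad/s. t_p = π/ω_d = 0.0519 s.

t_p ≈ 0.0519 s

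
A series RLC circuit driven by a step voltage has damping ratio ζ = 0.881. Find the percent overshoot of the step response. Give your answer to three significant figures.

%OS ≈ 0.288%

For an underdamped second-order system, %OS = 100·exp(−πζ/√(1−ζ²)).
πζ/√(1−ζ²) = π·0.881/√(1−0.776) = 5.850, so %OS = 100·e^(−5.850) = 0.288%.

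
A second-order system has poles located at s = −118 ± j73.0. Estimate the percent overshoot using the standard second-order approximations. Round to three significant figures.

%OS ≈ 0.623%

With σ = 118, ω_d = 73.0: ω_n = √(σ²+ω_d²) = 139 rad/s, ζ = σ/ω_n = 0.850.
%OS = 100·exp(−πζ/√(1−ζ²)) = 0.623%.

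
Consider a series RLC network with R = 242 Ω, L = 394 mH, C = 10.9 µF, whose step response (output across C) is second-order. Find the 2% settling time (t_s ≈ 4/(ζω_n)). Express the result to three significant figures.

For a series RLC circuit (capacitor voltage as output), ω_n = 1/√(LC) = 1/√(394 mH · 10.9 µF) = 483 rad/s.
ζ = (R/2)·√(C/L) = (242/2)·√(10.9 µF/394 mH) = 0.636.
t_s ≈ 4/(ζω_n) = 0.0130 s.

t_s ≈ 0.0130 s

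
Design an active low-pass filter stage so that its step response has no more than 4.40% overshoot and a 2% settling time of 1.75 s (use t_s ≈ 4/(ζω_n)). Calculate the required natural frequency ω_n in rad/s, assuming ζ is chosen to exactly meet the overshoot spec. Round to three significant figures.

ω_n ≈ 3.24 rad/s

From %OS = 100·exp(−πζ/√(1−ζ²)), invert to get ζ = −ln(OS)/√(π² + ln²(OS)) with OS = 0.0440.
−ln 0.0440 = 3.124, so ζ = 3.124/√(π² + 9.757) = 0.705.
From t_s ≈ 4/(ζω_n): ω_n = 4/(ζ·t_s) = 4/(0.705·1.75) = 3.24 rad/s.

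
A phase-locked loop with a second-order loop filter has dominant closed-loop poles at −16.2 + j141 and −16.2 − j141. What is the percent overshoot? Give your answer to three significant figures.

%OS ≈ 69.7%

|pole| = ω_n = √(16.2² + 141²) = 142 rad/s; ζ = cos θ = σ/ω_n = 0.114.
%OS = 100·exp(−πζ/√(1−ζ²)) = 69.7%.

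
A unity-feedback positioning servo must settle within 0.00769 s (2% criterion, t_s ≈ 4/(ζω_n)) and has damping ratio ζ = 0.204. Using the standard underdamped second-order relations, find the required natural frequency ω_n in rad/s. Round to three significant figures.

ω_n ≈ 2550 rad/s

Rearranging t_s ≈ 4/(ζω_n) gives ω_n = 4/(ζ·t_s) = 4/(0.204 × 0.00769) = 2550 rad/s.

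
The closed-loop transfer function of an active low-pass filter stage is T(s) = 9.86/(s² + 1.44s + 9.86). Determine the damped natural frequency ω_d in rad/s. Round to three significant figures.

Matching coefficients with s² + 2ζω_n s + ω_n² gives ω_n² = 9.86 ⇒ ω_n = 3.14 rad/s, and ζ = 1.44/(2ω_n) = 0.229.
The damped frequency ω_d = ω_n√(1−ζ²) = 3.06 rad/s.

ω_d ≈ 3.06 rad/s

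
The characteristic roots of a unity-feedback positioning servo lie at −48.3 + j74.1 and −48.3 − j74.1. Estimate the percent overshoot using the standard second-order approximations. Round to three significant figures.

|pole| = ω_n = √(48.3² + 74.1²) = 88.5 rad/s; ζ = cos θ = σ/ω_n = 0.546.
Overshoot: exp(−π·0.546/√(1−0.546²)) = 0.129, i.e. 12.9%.

%OS ≈ 12.9%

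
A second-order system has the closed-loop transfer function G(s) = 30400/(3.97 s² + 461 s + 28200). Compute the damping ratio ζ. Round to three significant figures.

Dividing through by 3.97: denominator becomes s² + 116.1 s + 7103.
So ω_n = √7103 = 84.3 rad/s and ζ = 116.1/(2·84.3) = 0.689.

ζ ≈ 0.689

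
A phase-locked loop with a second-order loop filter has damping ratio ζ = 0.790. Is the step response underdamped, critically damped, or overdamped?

Since ζ = 0.790 < 1, the system is underdamped.

underdamped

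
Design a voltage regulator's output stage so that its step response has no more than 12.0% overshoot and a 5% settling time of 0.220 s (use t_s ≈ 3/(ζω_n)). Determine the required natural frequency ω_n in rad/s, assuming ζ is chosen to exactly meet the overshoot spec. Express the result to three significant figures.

ζ = −ln(OS)/√(π² + (ln OS)²). With OS = 0.120, ln OS = −2.120 and ζ = 2.120/3.790 = 0.559.
From t_s ≈ 3/(ζω_n): ω_n = 3/(ζ·t_s) = 3/(0.559·0.220) = 24.4 rad/s.

ω_n ≈ 24.4 rad/s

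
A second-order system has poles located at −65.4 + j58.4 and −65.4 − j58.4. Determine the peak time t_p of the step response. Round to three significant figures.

t_p ≈ 0.0538 s

t_p = π/ω_d with ω_d = 58.4 (the imaginary part), so t_p = 0.0538 s.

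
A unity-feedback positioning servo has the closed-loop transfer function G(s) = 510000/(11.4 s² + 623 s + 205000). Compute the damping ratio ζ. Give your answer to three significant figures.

ζ ≈ 0.204

Dividing through by 11.4: denominator becomes s² + 54.65 s + 17980.
So ω_n = √17980 = 134 rad/s and ζ = 54.65/(2·134) = 0.204.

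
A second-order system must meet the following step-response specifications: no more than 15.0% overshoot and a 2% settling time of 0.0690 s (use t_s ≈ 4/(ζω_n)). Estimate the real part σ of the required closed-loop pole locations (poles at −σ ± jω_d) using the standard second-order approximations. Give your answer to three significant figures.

σ ≈ 58.0

The settling-time spec alone fixes σ = ζω_n = 4/t_s = 4/0.0690 = 58.0.
(Overshoot then fixes ζ = 0.517 and hence ω_d = σ·√(1−ζ²)/ζ = 96.0 rad/s.)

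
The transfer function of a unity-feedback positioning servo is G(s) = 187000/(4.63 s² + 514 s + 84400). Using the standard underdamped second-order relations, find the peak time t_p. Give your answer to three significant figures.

t_p ≈ 0.0255 s

Dividing through by 4.63: denominator becomes s² + 111.0 s + 18230.
So ω_n = √18230 = 135 rad/s and ζ = 111.0/(2·135) = 0.411.
ω_d = ω_n√(1−ζ²) = 123 rad/s. t_p = π/ω_d = 0.0255 s.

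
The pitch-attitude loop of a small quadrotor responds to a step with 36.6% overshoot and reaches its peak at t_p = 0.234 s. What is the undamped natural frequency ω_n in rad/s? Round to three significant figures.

From the overshoot, ζ = −ln(OS)/√(π²+ln²(OS)) = 0.305.
t_p = π/ω_d ⇒ ω_d = 13.4 rad/s; then ω_n = ω_d/√(1−ζ²) = 14.1 rad/s.

ω_n ≈ 14.1 rad/s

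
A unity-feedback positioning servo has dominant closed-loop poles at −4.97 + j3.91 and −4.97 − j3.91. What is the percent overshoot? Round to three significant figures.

%OS ≈ 1.84%

|pole| = ω_n = √(4.97² + 3.91²) = 6.32 rad/s; ζ = cos θ = σ/ω_n = 0.786.
Overshoot: exp(−π·0.786/√(1−0.786²)) = 0.0184, i.e. 1.84%.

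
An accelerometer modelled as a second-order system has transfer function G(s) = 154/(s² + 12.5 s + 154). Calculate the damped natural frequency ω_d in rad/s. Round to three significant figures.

ω_d ≈ 10.7 rad/s

Matching coefficients with s² + 2ζω_n s + ω_n² gives ω_n² = 154 ⇒ ω_n = 12.4 rad/s, and ζ = 12.5/(2ω_n) = 0.504.
The damped frequency ω_d = ω_n√(1−ζ²) = 10.7 rad/s.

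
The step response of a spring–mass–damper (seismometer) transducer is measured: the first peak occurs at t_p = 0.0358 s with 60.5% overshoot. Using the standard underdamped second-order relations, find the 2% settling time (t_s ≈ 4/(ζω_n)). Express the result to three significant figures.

From the overshoot, ζ = −ln(OS)/√(π²+ln²(OS)) = 0.158.
From t_p = π/ω_d, ω_d = π/0.0358 = 87.8 rad/s, so ω_n = ω_d/√(1−ζ²) = 88.9 rad/s.
t_s ≈ 4/(ζω_n) = 4/(0.158·88.9) = 0.285 s.

t_s ≈ 0.285 s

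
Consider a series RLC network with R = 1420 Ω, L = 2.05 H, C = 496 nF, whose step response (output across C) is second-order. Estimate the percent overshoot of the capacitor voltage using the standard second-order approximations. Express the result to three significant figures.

%OS ≈ 31.0%

For a series RLC circuit (capacitor voltage as output), ω_n = 1/√(LC) = 1/√(2.05 H · 496 nF) = 992 rad/s.
ζ = (R/2)·√(C/L) = (1420/2)·√(496 nF/2.05 H) = 0.349.
%OS = 100 e^{−πζ/√(1−ζ²)} with ζ = 0.349 gives 31.0%.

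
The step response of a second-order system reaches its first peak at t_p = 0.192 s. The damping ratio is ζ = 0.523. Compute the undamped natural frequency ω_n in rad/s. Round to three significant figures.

ω_n ≈ 19.2 rad/s

Peak time t_p = π/ω_d, so ω_d = π/t_p = π/0.192 = 16.4 rad/s.
ω_n = ω_d/√(1−ζ²) = 16.4/√0.726 = 19.2 rad/s.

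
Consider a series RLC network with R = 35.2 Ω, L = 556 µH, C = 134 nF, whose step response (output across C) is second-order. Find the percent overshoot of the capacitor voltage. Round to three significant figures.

For a series RLC circuit (capacitor voltage as output), ω_n = 1/√(LC) = 1/√(556 µH · 134 nF) = 116000 rad/s.
ζ = (R/2)·√(C/L) = (35.2/2)·√(134 nF/556 µH) = 0.273.
Overshoot: exp(−π·0.273/√(1−0.273²)) = 0.410, i.e. 41.0%.

%OS ≈ 41.0%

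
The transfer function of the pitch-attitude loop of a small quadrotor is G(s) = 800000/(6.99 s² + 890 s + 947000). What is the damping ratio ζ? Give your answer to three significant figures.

ζ ≈ 0.173

Dividing through by 6.99: denominator becomes s² + 127.3 s + 135500.
So ω_n = √135500 = 368 rad/s and ζ = 127.3/(2·368) = 0.173.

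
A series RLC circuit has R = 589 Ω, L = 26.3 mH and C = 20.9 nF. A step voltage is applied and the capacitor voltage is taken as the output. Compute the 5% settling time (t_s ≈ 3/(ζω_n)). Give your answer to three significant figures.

For a series RLC circuit (capacitor voltage as output), ω_n = 1/√(LC) = 1/√(26.3 mH · 20.9 nF) = 42700 rad/s.
ζ = (R/2)·√(C/L) = (589/2)·√(20.9 nF/26.3 mH) = 0.263.
t_s ≈ 3/(ζω_n) = 0.000268 s.

t_s ≈ 0.000268 s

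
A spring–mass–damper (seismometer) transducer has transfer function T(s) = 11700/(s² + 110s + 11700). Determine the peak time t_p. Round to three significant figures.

t_p ≈ 0.0337 s

Comparing the denominator to s² + 2ζω_n s + ω_n²: ω_n = √11700 = 108 rad/s, and 2ζω_n = 110 so ζ = 110/(2·108) = 0.508.
ω_d = ω_n√(1−ζ²) = 93.1 rad/s. Then t_p = π/ω_d = 0.0337 s.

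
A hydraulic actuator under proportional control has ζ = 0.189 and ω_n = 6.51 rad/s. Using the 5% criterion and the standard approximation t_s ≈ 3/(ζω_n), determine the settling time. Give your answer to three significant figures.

t_s ≈ 3/(ζω_n) = 3/(0.189 × 6.51) = 2.44 s.

t_s ≈ 2.44 s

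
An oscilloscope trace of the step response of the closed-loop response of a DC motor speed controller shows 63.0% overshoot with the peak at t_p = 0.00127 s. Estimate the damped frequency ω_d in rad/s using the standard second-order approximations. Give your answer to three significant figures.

ω_d ≈ 2470 rad/s

t_p = π/ω_d, so ω_d = π/0.00127 = 2470 rad/s.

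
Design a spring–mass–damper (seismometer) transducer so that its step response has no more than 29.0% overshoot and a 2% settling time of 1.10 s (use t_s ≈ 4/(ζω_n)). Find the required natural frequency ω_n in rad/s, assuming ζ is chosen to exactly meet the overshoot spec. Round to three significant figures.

ω_n ≈ 9.92 rad/s

From %OS = 100·exp(−πζ/√(1−ζ²)), invert to get ζ = −ln(OS)/√(π² + ln²(OS)) with OS = 0.290.
−ln 0.290 = 1.238, so ζ = 1.238/√(π² + 1.532) = 0.367.
From t_s ≈ 4/(ζω_n): ω_n = 4/(ζ·t_s) = 4/(0.367·1.10) = 9.92 rad/s.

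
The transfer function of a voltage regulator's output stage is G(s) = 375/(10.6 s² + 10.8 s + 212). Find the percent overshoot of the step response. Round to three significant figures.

Dividing through by 10.6: denominator becomes s² + 1.019 s + 20.00.
So ω_n = √20.00 = 4.47 rad/s and ζ = 1.019/(2·4.47) = 0.114.
%OS = 100 e^{−πζ/√(1−ζ²)} with ζ = 0.114 gives 69.8%.

%OS ≈ 69.8%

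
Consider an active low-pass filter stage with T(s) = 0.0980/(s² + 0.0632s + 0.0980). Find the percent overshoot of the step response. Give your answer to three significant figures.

%OS ≈ 72.7%

Comparing the denominator to s² + 2ζω_n s + ω_n²: ω_n = √0.0980 = 0.313 rad/s, and 2ζω_n = 0.0632 so ζ = 0.0632/(2·0.313) = 0.101.
%OS = 100·exp(−πζ/√(1−ζ²)) = 72.7%.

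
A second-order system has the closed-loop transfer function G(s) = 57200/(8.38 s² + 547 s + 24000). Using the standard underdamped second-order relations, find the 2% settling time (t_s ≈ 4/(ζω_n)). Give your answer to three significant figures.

t_s ≈ 0.123 s

Dividing through by 8.38: denominator becomes s² + 65.27 s + 2864.
So ω_n = √2864 = 53.5 rad/s and ζ = 65.27/(2·53.5) = 0.610.
t_s ≈ 4/(ζω_n) = 0.123 s.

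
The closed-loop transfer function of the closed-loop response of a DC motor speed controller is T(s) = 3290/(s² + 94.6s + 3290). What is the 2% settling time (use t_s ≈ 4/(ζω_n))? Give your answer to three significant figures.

ω_n = √3290 = 57.4 rad/s; ζ = 94.6/(2·57.4) = 0.825.
t_s ≈ 4/(ζω_n) = 4/(0.825·57.4) = 0.0846 s.

t_s ≈ 0.0846 s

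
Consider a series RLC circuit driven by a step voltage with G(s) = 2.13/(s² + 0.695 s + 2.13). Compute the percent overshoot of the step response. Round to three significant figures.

%OS ≈ 46.3%

ω_n = √2.13 = 1.46 rad/s; ζ = 0.695/(2·1.46) = 0.238.
%OS = 100·exp(−πζ/√(1−ζ²)) = 46.3%.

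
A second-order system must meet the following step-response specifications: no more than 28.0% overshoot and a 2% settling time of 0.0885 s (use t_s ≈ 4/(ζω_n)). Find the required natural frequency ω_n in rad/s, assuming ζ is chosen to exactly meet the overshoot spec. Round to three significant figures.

ω_n ≈ 120 rad/s

From %OS = 100·exp(−πζ/√(1−ζ²)), invert to get ζ = −ln(OS)/√(π² + ln²(OS)) with OS = 0.280.
−ln 0.280 = 1.273, so ζ = 1.273/√(π² + 1.620) = 0.376.
From t_s ≈ 4/(ζω_n): ω_n = 4/(ζ·t_s) = 4/(0.376·0.0885) = 120 rad/s.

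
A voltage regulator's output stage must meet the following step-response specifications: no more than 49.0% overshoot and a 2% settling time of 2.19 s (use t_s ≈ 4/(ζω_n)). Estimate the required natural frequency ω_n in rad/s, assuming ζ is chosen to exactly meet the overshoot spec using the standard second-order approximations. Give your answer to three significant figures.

Inverting the overshoot relation: ζ = |ln 0.490|/√(π² + ln²0.490) = 0.221.
From t_s ≈ 4/(ζω_n): ω_n = 4/(ζ·t_s) = 4/(0.221·2.19) = 8.25 rad/s.

ω_n ≈ 8.25 rad/s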